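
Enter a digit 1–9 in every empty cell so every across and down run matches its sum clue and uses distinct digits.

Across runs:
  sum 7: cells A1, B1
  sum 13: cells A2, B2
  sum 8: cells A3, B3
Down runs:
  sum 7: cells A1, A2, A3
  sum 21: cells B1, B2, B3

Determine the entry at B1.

5

7 in 3 cells must be {1,2,4}.
The 13 across and the 7 down share only 4, so A2 = 4.
B2 = 13 − 4 = 9 completes the 13 across.
Nothing is forced directly, so branch on A1, whose candidates are 1 or 2. If A1 = 1: then B1 would have to be in {6} for the 7 across but in {4,5,7,8} for the 21 down — contradiction. So A1 = 2.
B1 = 7 − 2 = 5 completes the 7 across.
A3 = 7 − 6 = 1 completes the 7 down.
B3 = 8 − 1 = 7 completes the 8 across.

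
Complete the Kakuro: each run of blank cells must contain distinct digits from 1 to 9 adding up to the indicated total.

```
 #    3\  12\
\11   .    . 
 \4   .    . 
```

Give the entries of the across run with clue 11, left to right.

4 in 2 cells must be {1,3}; 3 in 2 cells must be {1,2}.
The 11 across and the 3 down share only 2, so R1C1 = 2.
R1C2 = 11 − 2 = 9 completes the 11 across.
R2C1 = 3 − 2 = 1 completes the 3 down.
R2C2 = 4 − 1 = 3 completes the 4 across.

2 9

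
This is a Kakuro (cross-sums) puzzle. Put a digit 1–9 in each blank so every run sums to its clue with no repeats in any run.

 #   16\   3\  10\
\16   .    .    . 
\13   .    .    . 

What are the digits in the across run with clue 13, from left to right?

7 2 4

16 in 2 cells must be {7,9}; 3 in 2 cells must be {1,2}.
Nothing is forced directly, so branch on R1C2, whose candidates are 1 or 2. If R1C2 = 2: that forces R1C1 = 9, after which R1C3 would have to be in {5} for the 16 across but in {1,2,3,4,6,7,8,9} for the 10 down — contradiction. So R1C2 = 1.
R2C2 = 3 − 1 = 2 completes the 3 down.
Given what's placed, R2C1 must be 7 to fit the 13 across and 16 down.
R2C3 = 13 − 9 = 4 completes the 13 across.
R1C1 = 16 − 7 = 9 completes the 16 down.
R1C3 = 16 − 10 = 6 completes the 16 across.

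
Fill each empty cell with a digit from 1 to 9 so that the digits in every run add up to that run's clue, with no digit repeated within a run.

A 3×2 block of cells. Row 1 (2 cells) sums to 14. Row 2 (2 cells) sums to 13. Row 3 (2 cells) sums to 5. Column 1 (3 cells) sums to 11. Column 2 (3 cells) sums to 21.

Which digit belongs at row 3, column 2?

The 5 across and the 21 down share only 4, so (3,2) = 4.
(3,1) = 5 − 4 = 1 completes the 5 across.
Nothing is forced directly, so branch on (1,1), whose candidates are 6 or 8. If (1,1) = 8: then (1,2) would have to be in {6} for the 14 across but in {8,9} for the 21 down — contradiction. So (1,1) = 6.
(1,2) = 14 − 6 = 8 completes the 14 across.
(2,1) = 11 − 7 = 4 completes the 11 down.
(2,2) = 13 − 4 = 9 completes the 13 across.

4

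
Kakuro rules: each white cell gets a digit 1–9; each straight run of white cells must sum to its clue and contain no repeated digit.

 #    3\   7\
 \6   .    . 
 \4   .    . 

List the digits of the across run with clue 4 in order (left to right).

1, 3

4 in 2 cells must be {1,3}; 3 in 2 cells must be {1,2}.
The 4 across and the 3 down share only 1, so R2C1 = 1.
R2C2 = 4 − 1 = 3 completes the 4 across.
R1C1 = 3 − 1 = 2 completes the 3 down.
R1C2 = 6 − 2 = 4 completes the 6 across.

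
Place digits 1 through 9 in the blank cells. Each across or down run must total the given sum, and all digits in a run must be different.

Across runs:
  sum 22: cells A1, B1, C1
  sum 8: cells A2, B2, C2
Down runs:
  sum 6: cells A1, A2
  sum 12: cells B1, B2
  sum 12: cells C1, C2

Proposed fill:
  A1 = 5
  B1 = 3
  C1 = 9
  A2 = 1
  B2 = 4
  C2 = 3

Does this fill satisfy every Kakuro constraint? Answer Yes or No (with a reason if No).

No — the down run B1–B2 sums to 7, not 12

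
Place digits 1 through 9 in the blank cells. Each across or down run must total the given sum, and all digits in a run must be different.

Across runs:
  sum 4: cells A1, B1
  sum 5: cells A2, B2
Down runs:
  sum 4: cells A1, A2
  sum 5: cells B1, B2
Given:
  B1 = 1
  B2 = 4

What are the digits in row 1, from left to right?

3, 1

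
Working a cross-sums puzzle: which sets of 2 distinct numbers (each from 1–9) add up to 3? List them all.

{1,2}

2 distinct digits from 1–9 sum between 3 and 17.
Only one set works: {1,2}.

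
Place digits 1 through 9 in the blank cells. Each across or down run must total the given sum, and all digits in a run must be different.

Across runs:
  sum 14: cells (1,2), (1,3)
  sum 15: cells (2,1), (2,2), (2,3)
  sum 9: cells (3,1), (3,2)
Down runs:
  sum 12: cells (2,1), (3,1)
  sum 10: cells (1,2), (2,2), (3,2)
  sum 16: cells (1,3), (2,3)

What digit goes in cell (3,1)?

16 in 2 cells must be {7,9}.
The 14 across and the 16 down share only 9, so (1,3) = 9.
(2,3) = 16 − 9 = 7 completes the 16 down.
(1,2) = 14 − 9 = 5 completes the 14 across.
No cell is forced outright now. (2,1) can only be 3 or 5 (the digits allowed by both its 15 across and its 12 down). If (2,1) = 3: then (2,2) would have to be in {5} for the 15 across but in {1,2,3,4} for the 10 down — contradiction. So (2,1) = 5.
(2,2) = 15 − 12 = 3 completes the 15 across.
(3,1) = 12 − 5 = 7 completes the 12 down.
(3,2) = 9 − 7 = 2 completes the 9 across.

7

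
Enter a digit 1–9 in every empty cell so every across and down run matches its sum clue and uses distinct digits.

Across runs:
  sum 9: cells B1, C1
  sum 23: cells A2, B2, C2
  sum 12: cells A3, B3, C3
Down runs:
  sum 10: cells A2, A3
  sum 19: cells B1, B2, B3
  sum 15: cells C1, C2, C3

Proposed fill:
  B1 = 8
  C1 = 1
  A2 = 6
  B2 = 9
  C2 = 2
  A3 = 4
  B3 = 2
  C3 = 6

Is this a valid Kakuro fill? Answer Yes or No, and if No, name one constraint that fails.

No — the across run A2–C2 sums to 17, not 23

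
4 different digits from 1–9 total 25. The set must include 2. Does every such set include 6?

The only way to make 25 from 4 distinct digits under that restriction is {2,6,8,9}, which contains 6.

Yes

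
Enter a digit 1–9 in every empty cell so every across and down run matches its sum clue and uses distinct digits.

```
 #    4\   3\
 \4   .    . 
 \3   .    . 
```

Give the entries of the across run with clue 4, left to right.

3 1

4 in 2 cells must be {1,3}; 3 in 2 cells must be {1,2}.
The 4 across and the 3 down share only 1, so R1C2 = 1.
The 3 across and the 4 down share only 1, so R2C1 = 1.
R2C2 = 3 − 1 = 2 completes the 3 across.
R1C1 = 4 − 1 = 3 completes the 4 across.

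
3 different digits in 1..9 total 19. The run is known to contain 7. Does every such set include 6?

Counterexample: {3,7,9} sums to 19 under that restriction without using 6.

No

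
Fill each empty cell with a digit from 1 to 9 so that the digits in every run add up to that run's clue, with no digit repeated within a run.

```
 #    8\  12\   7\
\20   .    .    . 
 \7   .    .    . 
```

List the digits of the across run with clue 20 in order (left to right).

7 8 5

7 in 3 cells must be {1,2,4}.
The 7 across and the 12 down share only 4, so R2C2 = 4.
R1C2 = 12 − 4 = 8 completes the 12 down.
Nothing is forced directly, so branch on R1C3, whose candidates are 3 or 5. If R1C3 = 3: then R1C1 would have to be in {9} for the 20 across but in {1,2,3,5,6,7} for the 8 down — contradiction. So R1C3 = 5.
R1C1 = 20 − 13 = 7 completes the 20 across.
R2C1 = 8 − 7 = 1 completes the 8 down.
R2C3 = 7 − 5 = 2 completes the 7 across.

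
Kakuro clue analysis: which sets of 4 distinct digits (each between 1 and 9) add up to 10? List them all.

{1,2,3,4}

4 distinct digits from 1–9 sum between 10 and 30.
Only one set works: {1,2,3,4}.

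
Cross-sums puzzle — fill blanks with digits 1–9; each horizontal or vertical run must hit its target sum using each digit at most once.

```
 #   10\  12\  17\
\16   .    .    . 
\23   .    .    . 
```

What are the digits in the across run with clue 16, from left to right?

23 in 3 cells must be {6,8,9}; 17 in 2 cells must be {8,9}.
Nothing is forced directly, so branch on R1C3, whose candidates are 8 or 9. If R1C3 = 8: that forces R2C3 = 9, R2C2 = 8, after which R1C2 would have to be in {1,2,3,5,6,7} for the 16 across but in {4} for the 12 down — contradiction. So R1C3 = 9.
R2C3 = 17 − 9 = 8 completes the 17 down.
Given what's placed, R2C2 must be 9 to fit the 23 across and 12 down.
R1C2 = 12 − 9 = 3 completes the 12 down.
R2C1 = 23 − 17 = 6 completes the 23 across.
R1C1 = 16 − 12 = 4 completes the 16 across.

4 3 9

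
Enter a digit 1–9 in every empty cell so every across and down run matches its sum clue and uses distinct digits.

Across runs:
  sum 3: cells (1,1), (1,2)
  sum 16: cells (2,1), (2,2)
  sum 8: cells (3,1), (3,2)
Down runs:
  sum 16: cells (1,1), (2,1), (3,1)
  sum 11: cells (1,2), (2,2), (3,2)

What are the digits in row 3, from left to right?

3 in 2 cells must be {1,2}; 16 in 2 cells must be {7,9}.
The 16 across and the 11 down share only 7, so (2,2) = 7.
Given what's placed, (1,2) must be 1 to fit the 3 across and 11 down.
(2,1) = 16 − 7 = 9 completes the 16 across.
(3,2) = 11 − 8 = 3 completes the 11 down.
(1,1) = 3 − 1 = 2 completes the 3 across.
(3,1) = 8 − 3 = 5 completes the 8 across.

5 3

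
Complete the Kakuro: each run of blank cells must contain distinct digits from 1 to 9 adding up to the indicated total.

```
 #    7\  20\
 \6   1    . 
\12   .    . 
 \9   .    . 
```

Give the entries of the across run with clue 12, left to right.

4, 8

7 in 3 cells must be {1,2,4}.
R1C2 = 6 − 1 = 5 completes the 6 across.
Given what's placed, R2C1 must be 4 to fit the 12 across and 7 down.
R2C2 = 12 − 4 = 8 completes the 12 across.
R3C1 = 7 − 5 = 2 completes the 7 down.
R3C2 = 9 − 2 = 7 completes the 9 across.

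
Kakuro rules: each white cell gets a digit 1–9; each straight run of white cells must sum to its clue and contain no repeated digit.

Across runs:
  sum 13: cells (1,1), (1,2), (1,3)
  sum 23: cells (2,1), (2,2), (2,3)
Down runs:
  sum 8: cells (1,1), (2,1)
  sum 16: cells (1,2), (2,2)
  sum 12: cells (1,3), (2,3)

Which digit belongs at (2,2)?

9

23 in 3 cells must be {6,8,9}; 16 in 2 cells must be {7,9}.
The 23 across and the 8 down share only 6, so (2,1) = 6.
Given what's placed, (2,2) must be 9 to fit the 23 across and 16 down.
(2,3) = 23 − 15 = 8 completes the 23 across.
(1,1) = 8 − 6 = 2 completes the 8 down.
(1,2) = 16 − 9 = 7 completes the 16 down.
(1,3) = 13 − 9 = 4 completes the 13 across.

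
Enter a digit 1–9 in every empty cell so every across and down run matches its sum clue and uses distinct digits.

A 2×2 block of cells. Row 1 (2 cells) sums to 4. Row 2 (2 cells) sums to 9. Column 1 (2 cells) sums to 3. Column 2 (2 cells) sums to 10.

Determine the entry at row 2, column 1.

4 in 2 cells must be {1,3}; 3 in 2 cells must be {1,2}.
The 4 across and the 3 down share only 1, so (1,1) = 1.
(1,2) = 4 − 1 = 3 completes the 4 across.
(2,1) = 3 − 1 = 2 completes the 3 down.
(2,2) = 9 − 2 = 7 completes the 9 across.

2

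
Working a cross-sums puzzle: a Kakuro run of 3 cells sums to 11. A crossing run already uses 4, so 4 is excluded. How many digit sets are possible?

3

3 distinct digits from 1–9 sum between 6 and 24.
Dropping sets that contain 4.
Enumerating: {1,2,8}, {1,3,7}, {2,3,6}.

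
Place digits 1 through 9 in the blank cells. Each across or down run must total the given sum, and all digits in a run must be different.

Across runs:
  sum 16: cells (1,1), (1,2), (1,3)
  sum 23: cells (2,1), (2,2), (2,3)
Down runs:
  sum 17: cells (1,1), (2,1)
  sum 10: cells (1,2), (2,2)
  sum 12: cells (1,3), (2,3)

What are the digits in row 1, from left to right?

23 in 3 cells must be {6,8,9}; 17 in 2 cells must be {8,9}.
Nothing is forced directly, so branch on (1,1), whose candidates are 8 or 9. If (1,1) = 8: that forces (2,1) = 9, (2,3) = 8, after which (1,3) would have to be in {1,2,3,5,6,7} for the 16 across but in {4} for the 12 down — contradiction. So (1,1) = 9.
(2,1) = 17 − 9 = 8 completes the 17 down.
Given what's placed, (2,3) must be 9 to fit the 23 across and 12 down.
(1,3) = 12 − 9 = 3 completes the 12 down.
(2,2) = 23 − 17 = 6 completes the 23 across.
(1,2) = 16 − 12 = 4 completes the 16 across.

9 4 3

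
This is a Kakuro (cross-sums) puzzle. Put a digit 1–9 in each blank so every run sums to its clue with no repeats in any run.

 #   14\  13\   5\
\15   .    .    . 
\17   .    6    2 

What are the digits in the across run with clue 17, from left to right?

9 6 2

R1C2 = 13 − 6 = 7 completes the 13 down.
R1C3 = 5 − 2 = 3 completes the 5 down.
R2C1 = 17 − 8 = 9 completes the 17 across.
R1C1 = 15 − 10 = 5 completes the 15 across.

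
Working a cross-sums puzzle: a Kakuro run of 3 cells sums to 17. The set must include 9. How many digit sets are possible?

3

3 distinct digits from 1–9 sum between 6 and 24.
Keeping only sets containing 9.
Enumerating: {1,7,9}, {2,6,9}, {3,5,9}.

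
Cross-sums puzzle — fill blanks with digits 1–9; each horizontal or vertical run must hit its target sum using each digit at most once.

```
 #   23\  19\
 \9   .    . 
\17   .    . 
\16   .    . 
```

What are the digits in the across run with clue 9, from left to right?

6 3

17 in 2 cells must be {8,9}; 16 in 2 cells must be {7,9}; 23 in 3 cells must be {6,8,9}.
The 16 across and the 23 down share only 9, so R3C1 = 9.
R3C2 = 16 − 9 = 7 completes the 16 across.
Given what's placed, R2C1 must be 8 to fit the 17 across and 23 down.
R2C2 = 17 − 8 = 9 completes the 17 across.
R1C1 = 23 − 17 = 6 completes the 23 down.
R1C2 = 9 − 6 = 3 completes the 9 across.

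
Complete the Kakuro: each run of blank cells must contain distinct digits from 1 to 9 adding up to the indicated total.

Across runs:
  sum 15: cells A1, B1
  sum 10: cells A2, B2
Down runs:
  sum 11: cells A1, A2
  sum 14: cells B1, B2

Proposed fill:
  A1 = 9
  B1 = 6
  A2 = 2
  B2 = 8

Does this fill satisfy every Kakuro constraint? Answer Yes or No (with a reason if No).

Yes

Across: 9+6=15; 2+8=10. Down: 9+2=11; 6+8=14. No digit repeats within any run.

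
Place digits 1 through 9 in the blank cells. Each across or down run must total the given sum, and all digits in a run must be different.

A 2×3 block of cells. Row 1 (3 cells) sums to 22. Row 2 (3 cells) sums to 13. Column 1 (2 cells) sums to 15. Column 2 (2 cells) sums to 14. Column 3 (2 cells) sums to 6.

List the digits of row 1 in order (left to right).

The 22 across and the 6 down share only 5, so (1,3) = 5.
(2,3) = 6 − 5 = 1 completes the 6 down.
Nothing is forced directly, so branch on (1,1), whose candidates are 8 or 9. If (1,1) = 9: that forces (1,2) = 8, after which (2,1) would have to be in {3,4,5,7,8,9} for the 13 across but in {6} for the 15 down — contradiction. So (1,1) = 8.
(1,2) = 22 − 13 = 9 completes the 22 across.
(2,1) = 15 − 8 = 7 completes the 15 down.
(2,2) = 13 − 8 = 5 completes the 13 across.

8, 9, 5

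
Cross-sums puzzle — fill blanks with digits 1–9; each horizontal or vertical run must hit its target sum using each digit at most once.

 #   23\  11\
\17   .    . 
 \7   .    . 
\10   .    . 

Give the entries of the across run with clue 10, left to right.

8, 2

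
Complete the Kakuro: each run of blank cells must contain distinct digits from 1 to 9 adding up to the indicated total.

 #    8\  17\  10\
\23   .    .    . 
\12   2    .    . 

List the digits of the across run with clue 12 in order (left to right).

23 in 3 cells must be {6,8,9}; 17 in 2 cells must be {8,9}.
R1C1 = 8 − 2 = 6 completes the 8 down.
R2C2 = 9: the only remaining digit allowed by both the 12 across and the 17 down.
R2C3 = 12 − 11 = 1 completes the 12 across.
R1C2 = 17 − 9 = 8 completes the 17 down.
R1C3 = 23 − 14 = 9 completes the 23 across.

2 9 1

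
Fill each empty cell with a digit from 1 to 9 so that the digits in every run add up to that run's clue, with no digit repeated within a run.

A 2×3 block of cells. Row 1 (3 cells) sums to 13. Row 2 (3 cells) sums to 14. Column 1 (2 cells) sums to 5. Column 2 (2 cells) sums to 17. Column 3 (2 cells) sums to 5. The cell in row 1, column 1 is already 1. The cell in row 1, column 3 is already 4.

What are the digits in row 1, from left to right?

1 8 4

17 in 2 cells must be {8,9}.
(1,2) = 13 − 5 = 8 completes the 13 across.
(2,1) = 5 − 1 = 4 completes the 5 down.
(2,2) = 17 − 8 = 9 completes the 17 down.
(2,3) = 14 − 13 = 1 completes the 14 across.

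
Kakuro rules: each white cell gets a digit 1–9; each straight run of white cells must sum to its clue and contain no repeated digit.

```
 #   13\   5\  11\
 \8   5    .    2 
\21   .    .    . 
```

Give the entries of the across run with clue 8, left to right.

5, 1, 2

R1C2 = 8 − 7 = 1 completes the 8 across.
R2C1 = 13 − 5 = 8 completes the 13 down.
R2C2 = 5 − 1 = 4 completes the 5 down.
R2C3 = 21 − 12 = 9 completes the 21 across.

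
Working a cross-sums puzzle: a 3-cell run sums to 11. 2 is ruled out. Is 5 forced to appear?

Counterexample: {1,3,7} sums to 11 under that restriction without using 5.

No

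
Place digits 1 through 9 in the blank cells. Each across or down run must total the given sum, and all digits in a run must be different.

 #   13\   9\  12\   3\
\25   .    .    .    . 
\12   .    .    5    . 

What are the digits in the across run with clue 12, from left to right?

4, 1, 5, 2

3 in 2 cells must be {1,2}.
R1C3 = 12 − 5 = 7 completes the 12 down.
R1C4 = 1: the only remaining digit allowed by both the 25 across and the 3 down.
R2C1 = 4: the only remaining digit allowed by both the 12 across and the 13 down.
R2C4 = 3 − 1 = 2 completes the 3 down.
R1C1 = 13 − 4 = 9 completes the 13 down.
R1C2 = 25 − 17 = 8 completes the 25 across.
R2C2 = 12 − 11 = 1 completes the 12 across.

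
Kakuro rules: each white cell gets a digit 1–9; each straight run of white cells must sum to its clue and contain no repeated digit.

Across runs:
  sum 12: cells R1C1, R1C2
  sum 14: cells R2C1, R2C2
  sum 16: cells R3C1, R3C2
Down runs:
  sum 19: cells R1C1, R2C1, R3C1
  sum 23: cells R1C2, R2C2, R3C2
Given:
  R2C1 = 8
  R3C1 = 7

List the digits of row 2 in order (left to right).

16 in 2 cells must be {7,9}; 23 in 3 cells must be {6,8,9}.
R1C1 = 19 − 15 = 4 completes the 19 down.
R1C2 = 12 − 4 = 8 completes the 12 across.
R2C2 = 14 − 8 = 6 completes the 14 across.
R3C2 = 16 − 7 = 9 completes the 16 across.

8, 6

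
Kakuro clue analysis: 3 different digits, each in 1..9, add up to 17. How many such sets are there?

3 distinct digits from 1–9 sum between 6 and 24.

7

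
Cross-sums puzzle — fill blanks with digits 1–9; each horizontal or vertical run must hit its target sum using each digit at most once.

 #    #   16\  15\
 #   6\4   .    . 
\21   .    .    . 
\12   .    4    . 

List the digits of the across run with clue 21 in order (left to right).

4, 9, 8

4 in 2 cells must be {1,3}.
Given what's placed, R1C2 must be 3 to fit the 4 across and 16 down.
R1C3 = 4 − 3 = 1 completes the 4 across.
R2C2 = 16 − 7 = 9 completes the 16 down.
No cell is forced outright now. R2C1 can only be 4 or 5 (the digits allowed by both its 21 across and its 6 down). If R2C1 = 5: then R2C3 would have to be in {7} for the 21 across but in {5,6,8,9} for the 15 down — contradiction. So R2C1 = 4.
R2C3 = 21 − 13 = 8 completes the 21 across.
R3C1 = 6 − 4 = 2 completes the 6 down.
R3C3 = 12 − 6 = 6 completes the 12 across.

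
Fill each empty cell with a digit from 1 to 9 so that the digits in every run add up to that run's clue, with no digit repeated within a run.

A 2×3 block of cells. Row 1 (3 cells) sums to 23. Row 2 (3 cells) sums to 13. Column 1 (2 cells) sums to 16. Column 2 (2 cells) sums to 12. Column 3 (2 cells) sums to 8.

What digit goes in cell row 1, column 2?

8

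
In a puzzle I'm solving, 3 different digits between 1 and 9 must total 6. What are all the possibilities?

3 distinct digits from 1–9 sum between 6 and 24.
Only one set works: {1,2,3}.

{1,2,3}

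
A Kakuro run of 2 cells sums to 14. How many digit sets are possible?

2 distinct digits from 1–9 sum between 3 and 17.
Enumerating: {5,9}, {6,8}.

2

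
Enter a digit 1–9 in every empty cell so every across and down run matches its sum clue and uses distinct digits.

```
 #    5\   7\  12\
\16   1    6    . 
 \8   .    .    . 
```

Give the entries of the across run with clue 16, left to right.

R1C3 = 16 − 7 = 9 completes the 16 across.
R2C1 = 5 − 1 = 4 completes the 5 down.
R2C2 = 7 − 6 = 1 completes the 7 down.
R2C3 = 8 − 5 = 3 completes the 8 across.

1, 6, 9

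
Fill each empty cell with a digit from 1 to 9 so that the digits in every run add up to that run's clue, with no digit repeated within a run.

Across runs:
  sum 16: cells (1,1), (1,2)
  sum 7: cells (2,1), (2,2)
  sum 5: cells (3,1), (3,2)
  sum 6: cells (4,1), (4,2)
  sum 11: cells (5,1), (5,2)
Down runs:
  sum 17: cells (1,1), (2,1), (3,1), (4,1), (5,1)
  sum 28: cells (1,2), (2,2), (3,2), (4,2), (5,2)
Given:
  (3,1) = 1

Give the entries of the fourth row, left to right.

4 2

16 in 2 cells must be {7,9}.
(1,1) = 7: the only remaining digit allowed by both the 16 across and the 17 down.
(1,2) = 16 − 7 = 9 completes the 16 across.
(3,2) = 5 − 1 = 4 completes the 5 across.
Nothing is forced directly, so branch on (4,1), whose candidates are 2 or 4. If (4,1) = 2: then (4,2) would have to be in {4} for the 6 across but in {1,2,3,5,6,7,8} for the 28 down — contradiction. So (4,1) = 4.
(4,2) = 6 − 4 = 2 completes the 6 across.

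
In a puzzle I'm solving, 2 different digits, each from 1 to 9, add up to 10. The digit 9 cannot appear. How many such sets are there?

3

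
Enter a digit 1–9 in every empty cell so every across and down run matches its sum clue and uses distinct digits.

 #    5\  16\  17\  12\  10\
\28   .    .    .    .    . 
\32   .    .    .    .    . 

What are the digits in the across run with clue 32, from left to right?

2 9 8 7 6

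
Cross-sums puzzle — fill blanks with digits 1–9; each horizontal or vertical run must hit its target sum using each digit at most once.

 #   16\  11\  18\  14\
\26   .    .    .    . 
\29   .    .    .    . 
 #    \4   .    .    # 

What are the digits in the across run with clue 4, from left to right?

1, 3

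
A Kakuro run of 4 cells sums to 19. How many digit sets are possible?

11

4 distinct digits from 1–9 sum between 10 and 30.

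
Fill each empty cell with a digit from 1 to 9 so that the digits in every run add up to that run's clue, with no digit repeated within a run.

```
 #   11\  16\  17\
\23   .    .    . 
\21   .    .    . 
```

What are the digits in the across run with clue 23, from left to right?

23 in 3 cells must be {6,8,9}; 16 in 2 cells must be {7,9}; 17 in 2 cells must be {8,9}.
The 23 across and the 16 down share only 9, so R1C2 = 9.
Given what's placed, R1C3 must be 8 to fit the 23 across and 17 down.
R2C2 = 16 − 9 = 7 completes the 16 down.
R2C3 = 17 − 8 = 9 completes the 17 down.
R1C1 = 23 − 17 = 6 completes the 23 across.
R2C1 = 21 − 16 = 5 completes the 21 across.

6 9 8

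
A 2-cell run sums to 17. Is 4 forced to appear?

No

The only way to make 17 from 2 distinct digits is {8,9}, which does not contain 4.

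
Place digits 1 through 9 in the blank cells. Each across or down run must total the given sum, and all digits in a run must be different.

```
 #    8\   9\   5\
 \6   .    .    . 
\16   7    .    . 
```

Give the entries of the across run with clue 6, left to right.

6 in 3 cells must be {1,2,3}.
R1C1 = 8 − 7 = 1 completes the 8 down.
Nothing is forced directly, so branch on R1C2, whose candidates are 2 or 3. If R1C2 = 2: that forces R1C3 = 3, after which R2C2 would have to be in {1,3,4,5,6,8} for the 16 across but in {7} for the 9 down — contradiction. So R1C2 = 3.
R1C3 = 6 − 4 = 2 completes the 6 across.
R2C2 = 9 − 3 = 6 completes the 9 down.
R2C3 = 16 − 13 = 3 completes the 16 across.

1 3 2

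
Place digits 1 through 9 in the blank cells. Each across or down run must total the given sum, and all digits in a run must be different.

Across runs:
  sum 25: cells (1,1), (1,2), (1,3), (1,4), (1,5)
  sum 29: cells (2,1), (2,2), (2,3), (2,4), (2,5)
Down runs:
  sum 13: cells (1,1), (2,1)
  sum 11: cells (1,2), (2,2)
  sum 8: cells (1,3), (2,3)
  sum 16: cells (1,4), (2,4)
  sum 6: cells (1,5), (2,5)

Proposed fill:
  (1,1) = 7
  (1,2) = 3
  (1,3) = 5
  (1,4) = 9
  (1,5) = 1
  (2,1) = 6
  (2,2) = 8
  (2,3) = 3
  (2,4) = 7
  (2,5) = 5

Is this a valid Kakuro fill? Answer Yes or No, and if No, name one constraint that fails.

Yes

Across: 7+3+5+9+1=25; 6+8+3+7+5=29. Down: 7+6=13; 3+8=11; 5+3=8; 9+7=16; 1+5=6. No digit repeats within any run.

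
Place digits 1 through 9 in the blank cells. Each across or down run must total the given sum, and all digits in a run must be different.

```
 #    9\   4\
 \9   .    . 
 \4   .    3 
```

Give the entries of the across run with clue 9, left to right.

4 in 2 cells must be {1,3}.
R1C2 = 4 − 3 = 1 completes the 4 down.
R2C1 = 4 − 3 = 1 completes the 4 across.
R1C1 = 9 − 1 = 8 completes the 9 across.

8, 1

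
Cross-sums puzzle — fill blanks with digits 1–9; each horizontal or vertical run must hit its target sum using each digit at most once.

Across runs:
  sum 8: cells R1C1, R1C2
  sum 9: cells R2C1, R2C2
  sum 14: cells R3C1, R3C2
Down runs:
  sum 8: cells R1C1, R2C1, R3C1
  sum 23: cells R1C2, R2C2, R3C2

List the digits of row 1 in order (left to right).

2, 6

23 in 3 cells must be {6,8,9}.
The 8 across and the 23 down share only 6, so R1C2 = 6.
Given what's placed, R2C2 must be 8 to fit the 9 across and 23 down.
R3C1 = 5: only digit in both the 14-across and 8-down candidate sets.
R3C2 = 14 − 5 = 9 completes the 14 across.
R1C1 = 8 − 6 = 2 completes the 8 across.
R2C1 = 9 − 8 = 1 completes the 9 across.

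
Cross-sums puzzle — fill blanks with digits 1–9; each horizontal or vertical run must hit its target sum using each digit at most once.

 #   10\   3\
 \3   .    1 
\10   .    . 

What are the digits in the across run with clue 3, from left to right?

2 1

3 in 2 cells must be {1,2}.
R1C1 = 3 − 1 = 2 completes the 3 across.
R2C1 = 10 − 2 = 8 completes the 10 down.
R2C2 = 10 − 8 = 2 completes the 10 across.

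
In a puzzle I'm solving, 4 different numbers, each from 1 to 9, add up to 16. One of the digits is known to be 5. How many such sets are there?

4 distinct digits from 1–9 sum between 10 and 30.
Keeping only sets containing 5.
Enumerating: {1,2,5,8}, {1,3,5,7}, {1,4,5,6}, {2,3,5,6}.

4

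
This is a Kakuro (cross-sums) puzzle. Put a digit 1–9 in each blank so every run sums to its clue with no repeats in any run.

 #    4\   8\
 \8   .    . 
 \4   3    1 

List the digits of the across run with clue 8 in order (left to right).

4 in 2 cells must be {1,3}.
R1C1 = 4 − 3 = 1 completes the 4 down.
R1C2 = 8 − 1 = 7 completes the 8 across.

1 7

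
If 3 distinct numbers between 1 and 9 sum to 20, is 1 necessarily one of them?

Counterexample: {3,8,9} sums to 20 without using 1.

No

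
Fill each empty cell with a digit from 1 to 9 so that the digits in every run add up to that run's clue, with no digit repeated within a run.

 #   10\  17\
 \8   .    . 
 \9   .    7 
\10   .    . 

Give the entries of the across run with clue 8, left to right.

R2C1 = 9 − 7 = 2 completes the 9 across.
No cell is forced outright now. R1C2 can only be 1 or 2 or 6 (the digits allowed by both its 8 across and its 17 down). If R1C2 = 2: then R1C1 would have to be in {6} for the 8 across but in {1,3,5,7} for the 10 down — contradiction. If R1C2 = 6: then R1C1 would have to be in {2} for the 8 across but in {1,3,5,7} for the 10 down — contradiction. So R1C2 = 1.
R1C1 = 8 − 1 = 7 completes the 8 across.
R3C1 = 10 − 9 = 1 completes the 10 down.
R3C2 = 10 − 1 = 9 completes the 10 across.

7, 1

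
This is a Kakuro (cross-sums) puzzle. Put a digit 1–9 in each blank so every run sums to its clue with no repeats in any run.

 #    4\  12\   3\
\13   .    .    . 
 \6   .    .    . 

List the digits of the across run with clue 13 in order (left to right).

6 in 3 cells must be {1,2,3}; 4 in 2 cells must be {1,3}; 3 in 2 cells must be {1,2}.
The 6 across and the 12 down share only 3, so R2C2 = 3.
R1C2 = 12 − 3 = 9 completes the 12 down.
Given what's placed, R1C3 must be 1 to fit the 13 across and 3 down.
R2C1 = 1: the only remaining digit allowed by both the 6 across and the 4 down.
R2C3 = 6 − 4 = 2 completes the 6 across.
R1C1 = 13 − 10 = 3 completes the 13 across.

3 9 1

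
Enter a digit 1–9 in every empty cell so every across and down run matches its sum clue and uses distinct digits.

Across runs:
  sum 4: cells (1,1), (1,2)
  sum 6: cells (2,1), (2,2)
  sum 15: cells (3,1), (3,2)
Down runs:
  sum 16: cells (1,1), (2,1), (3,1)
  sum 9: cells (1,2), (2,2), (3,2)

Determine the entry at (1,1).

4 in 2 cells must be {1,3}.
The 15 across and the 9 down share only 6, so (3,2) = 6.
Given what's placed, (1,2) must be 1 to fit the 4 across and 9 down.
(2,2) = 9 − 7 = 2 completes the 9 down.
(3,1) = 15 − 6 = 9 completes the 15 across.
(1,1) = 4 − 1 = 3 completes the 4 across.
(2,1) = 6 − 2 = 4 completes the 6 across.

3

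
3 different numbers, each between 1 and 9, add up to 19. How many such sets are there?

3 distinct digits from 1–9 sum between 6 and 24.
Enumerating: {2,8,9}, {3,7,9}, {4,6,9}, {4,7,8}, {5,6,8}.

5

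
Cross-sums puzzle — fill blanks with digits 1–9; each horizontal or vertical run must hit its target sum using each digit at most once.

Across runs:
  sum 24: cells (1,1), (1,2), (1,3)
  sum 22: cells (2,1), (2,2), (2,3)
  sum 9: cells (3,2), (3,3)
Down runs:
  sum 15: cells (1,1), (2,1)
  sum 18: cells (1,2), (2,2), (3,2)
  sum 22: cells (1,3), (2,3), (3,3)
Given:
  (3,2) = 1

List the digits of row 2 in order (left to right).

24 in 3 cells must be {7,8,9}.
(3,3) = 9 − 1 = 8 completes the 9 across.
(1,3) = 9: the only remaining digit allowed by both the 24 across and the 22 down.
(2,3) = 22 − 17 = 5 completes the 22 down.
(1,2) = 8: the only remaining digit allowed by both the 24 across and the 18 down.
(2,2) = 18 − 9 = 9 completes the 18 down.
(1,1) = 24 − 17 = 7 completes the 24 across.
(2,1) = 22 − 14 = 8 completes the 22 across.

8 9 5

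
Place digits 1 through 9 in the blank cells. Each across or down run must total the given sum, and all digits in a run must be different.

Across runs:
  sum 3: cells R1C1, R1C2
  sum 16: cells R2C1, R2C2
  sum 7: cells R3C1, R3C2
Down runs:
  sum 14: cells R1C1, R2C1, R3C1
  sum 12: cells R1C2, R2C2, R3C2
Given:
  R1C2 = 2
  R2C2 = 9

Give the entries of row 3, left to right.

6 1

3 in 2 cells must be {1,2}; 16 in 2 cells must be {7,9}.
R1C1 = 3 − 2 = 1 completes the 3 across.
R2C1 = 16 − 9 = 7 completes the 16 across.
R3C1 = 14 − 8 = 6 completes the 14 down.
R3C2 = 7 − 6 = 1 completes the 7 across.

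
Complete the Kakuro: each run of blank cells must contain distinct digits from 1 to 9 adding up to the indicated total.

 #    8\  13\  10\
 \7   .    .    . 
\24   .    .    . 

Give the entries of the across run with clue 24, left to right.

7, 9, 8

7 in 3 cells must be {1,2,4}; 24 in 3 cells must be {7,8,9}.
The 7 across and the 13 down share only 4, so R1C2 = 4.
The 24 across and the 8 down share only 7, so R2C1 = 7.
R2C2 = 13 − 4 = 9 completes the 13 down.
R2C3 = 24 − 16 = 8 completes the 24 across.
R1C1 = 8 − 7 = 1 completes the 8 down.
R1C3 = 7 − 5 = 2 completes the 7 across.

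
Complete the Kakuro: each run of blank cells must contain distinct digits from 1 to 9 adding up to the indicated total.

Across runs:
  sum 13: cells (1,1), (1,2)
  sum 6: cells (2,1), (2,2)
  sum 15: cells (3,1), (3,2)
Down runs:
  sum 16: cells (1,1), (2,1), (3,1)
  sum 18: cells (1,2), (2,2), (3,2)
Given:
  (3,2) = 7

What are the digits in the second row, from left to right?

1 5

(3,1) = 15 − 7 = 8 completes the 15 across.
No cell is forced outright now. (2,2) can only be 2 or 5 (the digits allowed by both its 6 across and its 18 down). If (2,2) = 2: that forces (1,2) = 9, after which (2,1) would have to be in {4} for the 6 across but in {1,2,3,5,6,7} for the 16 down — contradiction. So (2,2) = 5.
(1,2) = 18 − 12 = 6 completes the 18 down.
(2,1) = 6 − 5 = 1 completes the 6 across.
(1,1) = 13 − 6 = 7 completes the 13 across.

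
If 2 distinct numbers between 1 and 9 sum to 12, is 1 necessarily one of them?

Counterexample: {3,9} sums to 12 without using 1.

No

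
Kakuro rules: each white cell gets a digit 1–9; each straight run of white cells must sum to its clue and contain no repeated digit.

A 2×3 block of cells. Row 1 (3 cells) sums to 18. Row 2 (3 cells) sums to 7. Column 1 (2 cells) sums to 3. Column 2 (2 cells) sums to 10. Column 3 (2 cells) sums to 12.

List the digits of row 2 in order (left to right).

2, 1, 4

7 in 3 cells must be {1,2,4}; 3 in 2 cells must be {1,2}.
The 7 across and the 12 down share only 4, so (2,3) = 4.
(1,3) = 12 − 4 = 8 completes the 12 down.
Given what's placed, (1,1) must be 1 to fit the 18 across and 3 down.
(1,2) = 18 − 9 = 9 completes the 18 across.
(2,1) = 3 − 1 = 2 completes the 3 down.
(2,2) = 7 − 6 = 1 completes the 7 across.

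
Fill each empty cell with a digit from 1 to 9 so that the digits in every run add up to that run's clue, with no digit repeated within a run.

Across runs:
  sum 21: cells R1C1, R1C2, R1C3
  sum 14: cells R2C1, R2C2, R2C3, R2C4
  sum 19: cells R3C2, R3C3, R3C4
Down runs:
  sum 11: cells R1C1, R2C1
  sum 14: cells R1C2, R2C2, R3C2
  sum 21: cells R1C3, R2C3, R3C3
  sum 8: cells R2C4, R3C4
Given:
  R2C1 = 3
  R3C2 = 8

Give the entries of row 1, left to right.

8 4 9

R1C1 = 11 − 3 = 8 completes the 11 down.
R1C2 = 4: the only remaining digit allowed by both the 21 across and the 14 down.
R1C3 = 21 − 12 = 9 completes the 21 across.
R2C2 = 14 − 12 = 2 completes the 14 down.
No cell is forced outright now. R2C4 can only be 1 or 5 (the digits allowed by both its 14 across and its 8 down). If R2C4 = 5: that forces R2C3 = 4, after which R3C3 would have to be in {2,4,5,6,7,9} for the 19 across but in {8} for the 21 down — contradiction. So R2C4 = 1.
R2C3 = 14 − 6 = 8 completes the 14 across.
R3C3 = 21 − 17 = 4 completes the 21 down.
R3C4 = 19 − 12 = 7 completes the 19 across.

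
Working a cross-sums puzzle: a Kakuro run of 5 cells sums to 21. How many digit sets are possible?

8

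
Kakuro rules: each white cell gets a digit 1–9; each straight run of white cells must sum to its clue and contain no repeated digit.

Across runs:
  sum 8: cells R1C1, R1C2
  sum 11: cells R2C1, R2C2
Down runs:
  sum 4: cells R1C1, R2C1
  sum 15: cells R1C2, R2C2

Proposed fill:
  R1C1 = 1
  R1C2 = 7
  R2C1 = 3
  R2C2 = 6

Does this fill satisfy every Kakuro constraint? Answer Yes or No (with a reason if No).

No — the down run R1C2–R2C2 sums to 13, not 15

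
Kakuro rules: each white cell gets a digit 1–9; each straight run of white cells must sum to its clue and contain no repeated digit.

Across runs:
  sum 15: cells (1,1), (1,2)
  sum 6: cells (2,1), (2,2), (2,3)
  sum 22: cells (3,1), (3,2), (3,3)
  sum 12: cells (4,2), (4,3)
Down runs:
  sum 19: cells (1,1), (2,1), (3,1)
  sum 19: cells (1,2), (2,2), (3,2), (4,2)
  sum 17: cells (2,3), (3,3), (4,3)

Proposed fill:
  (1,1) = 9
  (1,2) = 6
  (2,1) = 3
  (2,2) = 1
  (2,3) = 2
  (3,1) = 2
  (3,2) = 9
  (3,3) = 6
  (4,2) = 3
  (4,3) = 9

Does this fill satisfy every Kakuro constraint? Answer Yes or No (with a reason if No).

No — the across run (3,1)–(3,3) sums to 17, not 22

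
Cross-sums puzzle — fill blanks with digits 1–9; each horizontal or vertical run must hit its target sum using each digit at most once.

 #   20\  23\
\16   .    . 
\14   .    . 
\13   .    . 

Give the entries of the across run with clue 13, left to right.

5, 8

16 in 2 cells must be {7,9}; 23 in 3 cells must be {6,8,9}.
The 16 across and the 23 down share only 9, so R1C2 = 9.
R1C1 = 16 − 9 = 7 completes the 16 across.
Nothing is forced directly, so branch on R2C2, whose candidates are 6 or 8. If R2C2 = 8: then R2C1 would have to be in {6} for the 14 across but in {4,5,8,9} for the 20 down — contradiction. So R2C2 = 6.
R2C1 = 14 − 6 = 8 completes the 14 across.
R3C1 = 20 − 15 = 5 completes the 20 down.
R3C2 = 13 − 5 = 8 completes the 13 across.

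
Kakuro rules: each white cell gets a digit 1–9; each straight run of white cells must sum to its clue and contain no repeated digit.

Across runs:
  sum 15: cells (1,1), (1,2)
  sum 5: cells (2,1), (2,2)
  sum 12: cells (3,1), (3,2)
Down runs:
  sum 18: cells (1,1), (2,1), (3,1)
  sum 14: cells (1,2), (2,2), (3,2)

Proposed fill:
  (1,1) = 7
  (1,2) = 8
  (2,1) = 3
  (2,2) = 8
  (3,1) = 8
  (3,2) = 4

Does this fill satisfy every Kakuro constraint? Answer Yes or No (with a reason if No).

No — the down run (1,2)–(3,2) sums to 20, not 14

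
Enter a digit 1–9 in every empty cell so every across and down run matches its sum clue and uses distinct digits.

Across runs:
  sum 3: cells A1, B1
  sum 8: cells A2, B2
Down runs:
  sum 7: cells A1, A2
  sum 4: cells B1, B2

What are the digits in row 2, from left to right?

3 in 2 cells must be {1,2}; 4 in 2 cells must be {1,3}.
The 3 across and the 4 down share only 1, so B1 = 1.
B2 = 4 − 1 = 3 completes the 4 down.
A1 = 3 − 1 = 2 completes the 3 across.
A2 = 8 − 3 = 5 completes the 8 across.

5 3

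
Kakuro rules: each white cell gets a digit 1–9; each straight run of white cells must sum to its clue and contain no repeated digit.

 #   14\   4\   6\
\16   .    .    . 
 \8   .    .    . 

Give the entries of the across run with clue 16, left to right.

4 in 2 cells must be {1,3}.
The 8 across and the 14 down share only 5, so R2C1 = 5.
Given what's placed, R2C2 must be 1 to fit the 8 across and 4 down.
R2C3 = 8 − 6 = 2 completes the 8 across.
R1C1 = 14 − 5 = 9 completes the 14 down.
R1C2 = 4 − 1 = 3 completes the 4 down.
R1C3 = 16 − 12 = 4 completes the 16 across.

9 3 4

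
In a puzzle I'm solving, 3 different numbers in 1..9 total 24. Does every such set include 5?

The only way to make 24 from 3 distinct digits is {7,8,9}, which does not contain 5.

No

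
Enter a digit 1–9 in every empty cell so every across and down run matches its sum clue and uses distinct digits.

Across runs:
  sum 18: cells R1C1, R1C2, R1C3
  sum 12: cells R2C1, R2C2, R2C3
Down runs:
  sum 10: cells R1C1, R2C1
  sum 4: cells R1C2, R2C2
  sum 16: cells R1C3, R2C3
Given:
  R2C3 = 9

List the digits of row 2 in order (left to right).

2, 1, 9

4 in 2 cells must be {1,3}; 16 in 2 cells must be {7,9}.
R1C3 = 16 − 9 = 7 completes the 16 down.
R2C2 = 1: the only remaining digit allowed by both the 12 across and the 4 down.
R1C2 = 4 − 1 = 3 completes the 4 down.
R2C1 = 12 − 10 = 2 completes the 12 across.
R1C1 = 18 − 10 = 8 completes the 18 across.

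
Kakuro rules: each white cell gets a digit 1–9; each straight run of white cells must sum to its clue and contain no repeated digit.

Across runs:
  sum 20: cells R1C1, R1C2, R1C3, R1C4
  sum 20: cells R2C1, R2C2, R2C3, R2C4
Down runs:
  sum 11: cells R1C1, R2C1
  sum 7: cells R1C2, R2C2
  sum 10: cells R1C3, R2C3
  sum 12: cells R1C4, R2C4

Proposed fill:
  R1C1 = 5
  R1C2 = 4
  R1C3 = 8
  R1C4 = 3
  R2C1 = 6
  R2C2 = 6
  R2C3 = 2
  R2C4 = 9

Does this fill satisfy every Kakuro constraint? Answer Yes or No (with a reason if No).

No — the down run R1C2–R2C2 sums to 10, not 7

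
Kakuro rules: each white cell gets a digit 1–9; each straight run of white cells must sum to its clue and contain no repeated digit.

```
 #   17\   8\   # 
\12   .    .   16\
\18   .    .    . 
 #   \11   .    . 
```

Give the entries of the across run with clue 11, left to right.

4 7

17 in 2 cells must be {8,9}; 16 in 2 cells must be {7,9}.
Nothing is forced directly, so branch on R2C3, whose candidates are 7 or 9. If R2C3 = 7: that forces R3C3 = 9, R3C2 = 2, R1C2 = 5, after which R2C2 would have to be in {2,3,5,6,8,9} for the 18 across but in {1} for the 8 down — contradiction. So R2C3 = 9.
R2C1 = 8: the only remaining digit allowed by both the 18 across and the 17 down.
R2C2 = 18 − 17 = 1 completes the 18 across.
R3C3 = 16 − 9 = 7 completes the 16 down.
R1C1 = 17 − 8 = 9 completes the 17 down.
R1C2 = 12 − 9 = 3 completes the 12 across.
R3C2 = 11 − 7 = 4 completes the 11 across.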